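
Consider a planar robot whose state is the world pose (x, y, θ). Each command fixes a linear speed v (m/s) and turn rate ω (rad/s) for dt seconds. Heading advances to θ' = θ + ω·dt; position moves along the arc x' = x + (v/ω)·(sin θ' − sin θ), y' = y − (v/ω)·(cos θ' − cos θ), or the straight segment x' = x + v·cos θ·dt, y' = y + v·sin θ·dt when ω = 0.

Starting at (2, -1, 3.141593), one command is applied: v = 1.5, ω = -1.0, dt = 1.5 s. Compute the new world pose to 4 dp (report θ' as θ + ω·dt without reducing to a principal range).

(0.5038, 0.3939, 1.6416)

θ' = 3.1416 + -1.0·1.5 = 1.6416
R = v/ω = 1.5/-1.0 = -1.5000
x' = 2 + -1.5000·(sin 1.6416 − sin 3.1416) = 0.5038
y' = -1 − -1.5000·(cos 1.6416 − cos 3.1416) = 0.3939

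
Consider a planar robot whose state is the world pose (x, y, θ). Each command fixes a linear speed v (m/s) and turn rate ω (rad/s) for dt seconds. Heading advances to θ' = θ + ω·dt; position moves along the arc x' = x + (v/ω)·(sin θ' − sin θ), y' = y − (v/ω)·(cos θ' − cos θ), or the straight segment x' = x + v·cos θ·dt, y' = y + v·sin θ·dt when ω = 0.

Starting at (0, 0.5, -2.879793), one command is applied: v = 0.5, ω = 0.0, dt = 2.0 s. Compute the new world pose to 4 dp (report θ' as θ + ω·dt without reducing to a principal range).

(-0.9659, 0.2412, -2.8798)

θ' = -2.8798 + 0.0·2.0 = -2.8798
ω = 0 → straight: x' = 0 + 0.5·cos(-2.8798)·2.0 = -0.9659
y' = 0.5 + 0.5·sin(-2.8798)·2.0 = 0.2412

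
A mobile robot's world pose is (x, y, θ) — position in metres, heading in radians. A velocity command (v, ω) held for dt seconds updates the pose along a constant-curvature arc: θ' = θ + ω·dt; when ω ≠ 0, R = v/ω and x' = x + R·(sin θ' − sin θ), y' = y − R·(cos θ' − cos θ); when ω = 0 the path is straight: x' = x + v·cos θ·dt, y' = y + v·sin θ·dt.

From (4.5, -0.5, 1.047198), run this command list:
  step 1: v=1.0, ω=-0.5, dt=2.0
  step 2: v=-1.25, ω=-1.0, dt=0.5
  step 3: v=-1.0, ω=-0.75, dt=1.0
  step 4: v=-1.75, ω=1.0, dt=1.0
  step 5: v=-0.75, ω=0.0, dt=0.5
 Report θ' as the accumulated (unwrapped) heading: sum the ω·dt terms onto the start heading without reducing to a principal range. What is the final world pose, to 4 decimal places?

step 1: θ'=0.0472 (R=-2.0000) → pose (6.1377, 0.4978, 0.0472)
step 2: θ'=-0.4528 (R=1.2500) → pose (5.5319, 0.6224, -0.4528)
step 3: θ'=-1.2028 (R=1.3333) → pose (4.8711, 1.3417, -1.2028)
step 4: θ'=-0.2028 (R=-1.7500) → pose (3.5907, 2.4262, -0.2028)
step 5: θ'=-0.2028 (straight) → pose (3.2234, 2.5018, -0.2028)

(3.2234, 2.5018, -0.2028)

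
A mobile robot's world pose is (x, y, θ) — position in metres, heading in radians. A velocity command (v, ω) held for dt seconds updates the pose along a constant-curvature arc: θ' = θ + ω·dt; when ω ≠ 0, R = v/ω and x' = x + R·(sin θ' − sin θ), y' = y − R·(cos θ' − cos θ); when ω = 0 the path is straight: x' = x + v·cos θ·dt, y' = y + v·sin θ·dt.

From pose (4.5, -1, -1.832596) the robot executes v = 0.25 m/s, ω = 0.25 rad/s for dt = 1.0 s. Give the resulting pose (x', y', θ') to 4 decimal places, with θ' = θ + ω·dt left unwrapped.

θ' = -1.8326 + 0.25·1.0 = -1.5826
R = v/ω = 0.25/0.25 = 1.0000
x' = 4.5 + 1.0000·(sin -1.5826 − sin -1.8326) = 4.4660
y' = -1 − 1.0000·(cos -1.5826 − cos -1.8326) = -1.2470

(4.4660, -1.2470, -1.5826)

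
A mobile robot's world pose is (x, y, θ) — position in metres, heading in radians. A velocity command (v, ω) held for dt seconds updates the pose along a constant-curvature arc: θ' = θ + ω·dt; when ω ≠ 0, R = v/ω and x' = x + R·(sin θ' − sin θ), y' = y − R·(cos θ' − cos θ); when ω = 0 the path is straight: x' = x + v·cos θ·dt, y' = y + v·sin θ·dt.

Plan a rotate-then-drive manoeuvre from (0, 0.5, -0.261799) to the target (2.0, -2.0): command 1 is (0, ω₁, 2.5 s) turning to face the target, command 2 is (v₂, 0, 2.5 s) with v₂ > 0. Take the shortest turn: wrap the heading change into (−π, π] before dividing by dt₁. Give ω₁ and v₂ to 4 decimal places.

ω₁ = -0.2537, v₂ = 1.2806

heading to target = atan2(-2−0.5, 2−0) = -0.8961
Δθ = wrap(-0.8961 − -0.2618) = -0.6343; ω₁ = Δθ/dt₁ = -0.2537
distance = √((2−0)² + (-2−0.5)²) = 3.2016; v₂ = distance/dt₂ = 1.2806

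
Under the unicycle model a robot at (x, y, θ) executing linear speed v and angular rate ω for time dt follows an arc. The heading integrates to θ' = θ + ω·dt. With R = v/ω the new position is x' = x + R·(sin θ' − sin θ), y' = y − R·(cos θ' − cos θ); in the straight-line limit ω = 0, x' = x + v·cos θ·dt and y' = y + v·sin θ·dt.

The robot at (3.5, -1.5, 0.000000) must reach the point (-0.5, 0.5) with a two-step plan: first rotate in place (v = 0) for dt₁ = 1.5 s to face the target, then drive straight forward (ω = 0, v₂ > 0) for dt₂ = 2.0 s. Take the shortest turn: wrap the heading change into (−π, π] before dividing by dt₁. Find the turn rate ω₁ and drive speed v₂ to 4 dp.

ω₁ = 1.7853, v₂ = 2.2361

heading to target = atan2(0.5−-1.5, -0.5−3.5) = 2.6779
Δθ = wrap(2.6779 − 0.0000) = 2.6779; ω₁ = Δθ/dt₁ = 1.7853
distance = √((-0.5−3.5)² + (0.5−-1.5)²) = 4.4721; v₂ = distance/dt₂ = 2.2361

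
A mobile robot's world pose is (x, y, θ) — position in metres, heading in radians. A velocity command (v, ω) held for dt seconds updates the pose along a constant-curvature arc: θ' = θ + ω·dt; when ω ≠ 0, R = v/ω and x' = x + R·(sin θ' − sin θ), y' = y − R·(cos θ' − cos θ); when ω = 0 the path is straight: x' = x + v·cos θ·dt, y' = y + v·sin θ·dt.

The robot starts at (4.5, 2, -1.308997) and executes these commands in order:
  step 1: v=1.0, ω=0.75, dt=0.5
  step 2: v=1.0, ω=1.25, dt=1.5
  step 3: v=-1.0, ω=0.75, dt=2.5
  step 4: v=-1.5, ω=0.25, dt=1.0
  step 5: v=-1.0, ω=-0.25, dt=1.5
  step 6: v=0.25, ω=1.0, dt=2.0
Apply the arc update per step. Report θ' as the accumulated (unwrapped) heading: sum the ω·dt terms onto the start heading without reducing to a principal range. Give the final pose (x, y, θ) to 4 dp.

(9.2039, -1.3974, 4.6910)

step 1: θ'=-0.9340 (R=1.3333) → pose (4.7159, 1.5523, -0.9340)
step 2: θ'=0.9410 (R=0.8000) → pose (6.0056, 1.5568, 0.9410)
step 3: θ'=2.8160 (R=-1.3333) → pose (6.6567, -0.4918, 2.8160)
step 4: θ'=3.0660 (R=-6.0000) → pose (8.1228, -0.7899, 3.0660)
step 5: θ'=2.6910 (R=4.0000) → pose (9.5627, -1.1777, 2.6910)
step 6: θ'=4.6910 (R=0.2500) → pose (9.2039, -1.3974, 4.6910)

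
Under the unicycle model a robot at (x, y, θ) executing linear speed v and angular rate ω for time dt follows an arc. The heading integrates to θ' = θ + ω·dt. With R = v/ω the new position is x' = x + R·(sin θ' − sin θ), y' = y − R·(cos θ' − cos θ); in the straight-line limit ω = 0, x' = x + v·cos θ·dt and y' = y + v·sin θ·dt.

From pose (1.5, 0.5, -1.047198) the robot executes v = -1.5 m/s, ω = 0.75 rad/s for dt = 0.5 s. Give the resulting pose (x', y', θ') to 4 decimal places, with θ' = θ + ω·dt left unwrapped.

(1.0134, 1.0649, -0.6722)

θ' = -1.0472 + 0.75·0.5 = -0.6722
R = v/ω = -1.5/0.75 = -2.0000
x' = 1.5 + -2.0000·(sin -0.6722 − sin -1.0472) = 1.0134
y' = 0.5 − -2.0000·(cos -0.6722 − cos -1.0472) = 1.0649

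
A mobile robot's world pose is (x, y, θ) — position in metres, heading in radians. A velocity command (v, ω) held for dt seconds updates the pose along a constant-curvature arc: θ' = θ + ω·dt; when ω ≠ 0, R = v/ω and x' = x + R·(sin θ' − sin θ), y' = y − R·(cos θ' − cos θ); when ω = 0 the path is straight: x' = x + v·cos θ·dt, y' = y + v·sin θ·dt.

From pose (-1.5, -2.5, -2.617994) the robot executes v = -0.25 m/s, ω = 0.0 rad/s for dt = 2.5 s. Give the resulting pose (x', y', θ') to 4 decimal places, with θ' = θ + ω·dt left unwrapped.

(-0.9587, -2.1875, -2.6180)

θ' = -2.6180 + 0.0·2.5 = -2.6180
ω = 0 → straight: x' = -1.5 + -0.25·cos(-2.6180)·2.5 = -0.9587
y' = -2.5 + -0.25·sin(-2.6180)·2.5 = -2.1875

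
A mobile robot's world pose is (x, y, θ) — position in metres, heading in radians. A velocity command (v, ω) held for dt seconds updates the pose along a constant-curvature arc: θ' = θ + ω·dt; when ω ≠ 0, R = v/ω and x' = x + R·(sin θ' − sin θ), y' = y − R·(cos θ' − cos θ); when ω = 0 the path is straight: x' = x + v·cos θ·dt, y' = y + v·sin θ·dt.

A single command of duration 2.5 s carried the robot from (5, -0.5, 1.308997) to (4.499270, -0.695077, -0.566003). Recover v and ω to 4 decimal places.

Δθ = -0.566003 − 1.308997 = -1.875000
ω = Δθ/dt = -1.875000/2.5 = -0.7500
R = Δx/(sin θ' − sin θ) = 0.3333
v = R·ω = 0.3333·-0.7500 = -0.2500

v = -0.2500, ω = -0.7500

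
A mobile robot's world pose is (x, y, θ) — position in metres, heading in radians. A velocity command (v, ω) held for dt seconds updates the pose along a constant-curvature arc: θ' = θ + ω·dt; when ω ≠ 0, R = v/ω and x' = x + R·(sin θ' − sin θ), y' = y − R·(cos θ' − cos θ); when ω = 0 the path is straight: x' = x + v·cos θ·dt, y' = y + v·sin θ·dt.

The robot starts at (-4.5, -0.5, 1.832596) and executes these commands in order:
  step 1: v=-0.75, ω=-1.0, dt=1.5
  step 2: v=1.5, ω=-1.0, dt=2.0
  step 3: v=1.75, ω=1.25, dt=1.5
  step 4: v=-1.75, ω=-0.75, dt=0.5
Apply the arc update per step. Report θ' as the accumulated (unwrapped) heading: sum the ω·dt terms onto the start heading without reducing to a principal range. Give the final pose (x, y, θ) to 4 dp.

step 1: θ'=0.3326 (R=0.7500) → pose (-4.9796, -1.4030, 0.3326)
step 2: θ'=-1.6674 (R=-1.5000) → pose (-2.9968, -2.9655, -1.6674)
step 3: θ'=0.2076 (R=1.4000) → pose (-1.3148, -4.4705, 0.2076)
step 4: θ'=-0.1674 (R=2.3333) → pose (-2.1845, -4.4880, -0.1674)

(-2.1845, -4.4880, -0.1674)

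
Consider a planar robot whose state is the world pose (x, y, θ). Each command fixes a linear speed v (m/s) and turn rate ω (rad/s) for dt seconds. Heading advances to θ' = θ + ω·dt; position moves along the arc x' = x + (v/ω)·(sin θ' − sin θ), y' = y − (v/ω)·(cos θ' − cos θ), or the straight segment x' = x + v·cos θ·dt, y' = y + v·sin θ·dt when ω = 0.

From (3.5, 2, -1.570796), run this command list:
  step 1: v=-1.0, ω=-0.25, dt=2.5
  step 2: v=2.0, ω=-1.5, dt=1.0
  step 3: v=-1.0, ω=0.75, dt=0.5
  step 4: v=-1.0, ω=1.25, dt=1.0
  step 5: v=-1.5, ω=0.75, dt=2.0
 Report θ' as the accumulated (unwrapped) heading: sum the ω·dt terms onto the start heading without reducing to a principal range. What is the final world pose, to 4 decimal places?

step 1: θ'=-2.1958 (R=4.0000) → pose (4.2561, 4.3404, -2.1958)
step 2: θ'=-3.6958 (R=-1.3333) → pose (2.4732, 3.9868, -3.6958)
step 3: θ'=-3.3208 (R=-1.3333) → pose (2.9372, 3.8085, -3.3208)
step 4: θ'=-2.0708 (R=-0.8000) → pose (3.7819, 4.2122, -2.0708)
step 5: θ'=-0.5708 (R=-2.0000) → pose (3.1073, 6.8540, -0.5708)

(3.1073, 6.8540, -0.5708)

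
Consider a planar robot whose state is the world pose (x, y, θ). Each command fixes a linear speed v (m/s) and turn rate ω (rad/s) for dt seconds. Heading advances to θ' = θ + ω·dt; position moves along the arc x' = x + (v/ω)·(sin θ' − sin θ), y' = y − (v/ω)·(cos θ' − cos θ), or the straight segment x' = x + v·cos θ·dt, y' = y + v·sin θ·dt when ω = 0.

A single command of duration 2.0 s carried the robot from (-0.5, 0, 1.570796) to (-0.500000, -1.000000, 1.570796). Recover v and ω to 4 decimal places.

v = -0.5000, ω = 0.0000

Δθ = 1.570796 − 1.570796 = 0.000000
ω = Δθ/dt = 0.000000/2.0 = 0.0000
ω = 0 → v = (Δx·cos θ + Δy·sin θ)/dt = -0.5000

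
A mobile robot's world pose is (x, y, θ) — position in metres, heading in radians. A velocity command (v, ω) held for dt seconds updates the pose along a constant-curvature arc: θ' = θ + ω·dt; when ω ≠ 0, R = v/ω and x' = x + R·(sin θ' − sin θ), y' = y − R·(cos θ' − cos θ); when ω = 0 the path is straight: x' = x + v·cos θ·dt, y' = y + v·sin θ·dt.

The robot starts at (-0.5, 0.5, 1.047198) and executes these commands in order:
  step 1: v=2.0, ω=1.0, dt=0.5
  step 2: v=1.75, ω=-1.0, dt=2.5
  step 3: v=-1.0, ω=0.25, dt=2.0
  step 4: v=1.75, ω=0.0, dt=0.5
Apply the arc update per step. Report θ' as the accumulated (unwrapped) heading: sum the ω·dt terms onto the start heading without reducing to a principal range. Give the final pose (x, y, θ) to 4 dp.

(2.2198, 3.3220, -0.4528)

step 1: θ'=1.5472 (R=2.0000) → pose (-0.2326, 1.4528, 1.5472)
step 2: θ'=-0.9528 (R=-1.7500) → pose (2.9432, 2.4255, -0.9528)
step 3: θ'=-0.4528 (R=-4.0000) → pose (1.4330, 3.7048, -0.4528)
step 4: θ'=-0.4528 (straight) → pose (2.2198, 3.3220, -0.4528)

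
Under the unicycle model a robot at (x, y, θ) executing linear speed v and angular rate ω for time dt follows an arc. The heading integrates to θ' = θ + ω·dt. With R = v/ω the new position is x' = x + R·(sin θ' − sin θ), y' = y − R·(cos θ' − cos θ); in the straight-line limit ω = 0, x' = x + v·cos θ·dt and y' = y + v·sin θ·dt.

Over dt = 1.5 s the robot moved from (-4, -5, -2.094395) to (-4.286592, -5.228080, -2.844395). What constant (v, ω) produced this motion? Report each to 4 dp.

Δθ = -2.844395 − -2.094395 = -0.750000
ω = Δθ/dt = -0.750000/1.5 = -0.5000
R = Δx/(sin θ' − sin θ) = -0.5000
v = R·ω = -0.5000·-0.5000 = 0.2500

v = 0.2500, ω = -0.5000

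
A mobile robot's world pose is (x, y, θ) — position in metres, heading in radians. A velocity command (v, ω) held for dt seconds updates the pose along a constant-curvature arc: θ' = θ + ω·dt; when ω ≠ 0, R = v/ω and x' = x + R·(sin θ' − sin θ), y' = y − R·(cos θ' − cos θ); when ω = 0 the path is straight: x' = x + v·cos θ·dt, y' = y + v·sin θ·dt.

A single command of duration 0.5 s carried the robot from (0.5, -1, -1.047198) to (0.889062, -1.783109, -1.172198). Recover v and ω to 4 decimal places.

Δθ = -1.172198 − -1.047198 = -0.125000
ω = Δθ/dt = -0.125000/0.5 = -0.2500
R = −Δy/(cos θ' − cos θ) = -7.0000
v = R·ω = -7.0000·-0.2500 = 1.7500

v = 1.7500, ω = -0.2500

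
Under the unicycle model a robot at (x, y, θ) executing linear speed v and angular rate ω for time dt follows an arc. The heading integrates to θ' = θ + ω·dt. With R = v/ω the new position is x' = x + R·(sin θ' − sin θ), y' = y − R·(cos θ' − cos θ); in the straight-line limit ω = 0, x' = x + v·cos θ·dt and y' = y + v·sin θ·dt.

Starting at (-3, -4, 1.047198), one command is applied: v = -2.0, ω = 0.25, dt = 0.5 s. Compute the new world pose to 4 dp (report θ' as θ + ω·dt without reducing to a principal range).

θ' = 1.0472 + 0.25·0.5 = 1.1722
R = v/ω = -2.0/0.25 = -8.0000
x' = -3 + -8.0000·(sin 1.1722 − sin 1.0472) = -3.4446
y' = -4 − -8.0000·(cos 1.1722 − cos 1.0472) = -4.8950

(-3.4446, -4.8950, 1.1722)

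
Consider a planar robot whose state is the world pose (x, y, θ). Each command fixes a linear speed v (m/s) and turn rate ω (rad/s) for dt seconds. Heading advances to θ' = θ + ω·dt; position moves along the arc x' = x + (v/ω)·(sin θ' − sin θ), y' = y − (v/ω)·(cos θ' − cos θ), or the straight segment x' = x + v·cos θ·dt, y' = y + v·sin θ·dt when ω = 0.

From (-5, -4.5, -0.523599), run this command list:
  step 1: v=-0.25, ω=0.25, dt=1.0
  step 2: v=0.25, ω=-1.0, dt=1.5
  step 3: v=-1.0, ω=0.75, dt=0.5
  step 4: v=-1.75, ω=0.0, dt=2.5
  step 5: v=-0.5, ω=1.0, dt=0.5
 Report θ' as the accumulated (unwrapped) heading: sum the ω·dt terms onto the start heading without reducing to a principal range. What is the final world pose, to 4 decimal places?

step 1: θ'=-0.2736 (R=-1.0000) → pose (-5.2298, -4.4032, -0.2736)
step 2: θ'=-1.7736 (R=-0.2500) → pose (-5.0525, -4.6943, -1.7736)
step 3: θ'=-1.3986 (R=-1.3333) → pose (-5.0449, -4.1973, -1.3986)
step 4: θ'=-1.3986 (straight) → pose (-5.7945, 0.1130, -1.3986)
step 5: θ'=-0.8986 (R=-0.5000) → pose (-5.8959, 0.3387, -0.8986)

(-5.8959, 0.3387, -0.8986)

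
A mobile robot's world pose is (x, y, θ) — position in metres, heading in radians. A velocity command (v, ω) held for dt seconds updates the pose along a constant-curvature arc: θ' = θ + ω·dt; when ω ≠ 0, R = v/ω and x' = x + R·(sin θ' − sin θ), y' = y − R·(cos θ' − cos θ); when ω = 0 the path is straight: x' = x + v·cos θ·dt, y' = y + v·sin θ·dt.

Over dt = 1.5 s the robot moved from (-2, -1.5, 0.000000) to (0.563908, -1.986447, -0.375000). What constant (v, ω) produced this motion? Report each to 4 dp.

Δθ = -0.375000 − 0.000000 = -0.375000
ω = Δθ/dt = -0.375000/1.5 = -0.2500
R = Δx/(sin θ' − sin θ) = -7.0000
v = R·ω = -7.0000·-0.2500 = 1.7500

v = 1.7500, ω = -0.2500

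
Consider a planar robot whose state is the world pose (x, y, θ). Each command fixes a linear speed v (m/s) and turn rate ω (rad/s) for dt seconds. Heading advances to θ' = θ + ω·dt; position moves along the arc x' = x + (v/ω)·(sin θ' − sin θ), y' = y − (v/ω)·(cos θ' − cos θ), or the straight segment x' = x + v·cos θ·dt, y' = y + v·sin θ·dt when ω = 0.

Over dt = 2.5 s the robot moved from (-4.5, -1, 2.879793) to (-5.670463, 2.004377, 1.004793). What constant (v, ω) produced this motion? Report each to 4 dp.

v = 1.5000, ω = -0.7500

Δθ = 1.004793 − 2.879793 = -1.875000
ω = Δθ/dt = -1.875000/2.5 = -0.7500
R = −Δy/(cos θ' − cos θ) = -2.0000
v = R·ω = -2.0000·-0.7500 = 1.5000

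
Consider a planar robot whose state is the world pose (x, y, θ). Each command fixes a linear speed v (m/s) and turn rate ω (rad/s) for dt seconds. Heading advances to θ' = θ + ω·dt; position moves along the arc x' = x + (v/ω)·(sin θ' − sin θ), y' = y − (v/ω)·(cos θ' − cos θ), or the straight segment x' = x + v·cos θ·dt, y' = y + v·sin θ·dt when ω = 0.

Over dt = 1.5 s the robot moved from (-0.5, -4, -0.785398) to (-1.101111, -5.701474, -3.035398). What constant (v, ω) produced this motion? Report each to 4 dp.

v = 1.5000, ω = -1.5000

Δθ = -3.035398 − -0.785398 = -2.250000
ω = Δθ/dt = -2.250000/1.5 = -1.5000
R = −Δy/(cos θ' − cos θ) = -1.0000
v = R·ω = -1.0000·-1.5000 = 1.5000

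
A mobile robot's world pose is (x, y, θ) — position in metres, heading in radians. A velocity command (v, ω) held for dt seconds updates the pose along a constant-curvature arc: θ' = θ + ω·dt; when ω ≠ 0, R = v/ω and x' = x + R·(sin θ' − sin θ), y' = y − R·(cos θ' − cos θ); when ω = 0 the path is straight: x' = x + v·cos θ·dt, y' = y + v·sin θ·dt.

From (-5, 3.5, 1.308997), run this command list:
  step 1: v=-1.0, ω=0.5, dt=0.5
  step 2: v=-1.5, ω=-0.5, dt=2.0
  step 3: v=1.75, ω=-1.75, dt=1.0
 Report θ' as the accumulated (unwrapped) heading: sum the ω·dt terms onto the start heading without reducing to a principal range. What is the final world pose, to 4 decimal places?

(-5.0177, 0.0209, -1.1910)

step 1: θ'=1.5590 (R=-2.0000) → pose (-5.0680, 3.0060, 1.5590)
step 2: θ'=0.5590 (R=3.0000) → pose (-6.4768, 0.4980, 0.5590)
step 3: θ'=-1.1910 (R=-1.0000) → pose (-5.0177, 0.0209, -1.1910)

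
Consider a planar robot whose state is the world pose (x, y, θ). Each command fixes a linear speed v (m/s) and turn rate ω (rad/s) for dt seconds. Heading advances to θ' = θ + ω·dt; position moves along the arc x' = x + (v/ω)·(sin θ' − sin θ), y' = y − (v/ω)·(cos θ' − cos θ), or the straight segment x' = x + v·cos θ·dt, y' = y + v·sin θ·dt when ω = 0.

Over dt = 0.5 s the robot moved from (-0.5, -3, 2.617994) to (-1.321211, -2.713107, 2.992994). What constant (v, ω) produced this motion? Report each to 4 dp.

v = 1.7500, ω = 0.7500

Δθ = 2.992994 − 2.617994 = 0.375000
ω = Δθ/dt = 0.375000/0.5 = 0.7500
R = Δx/(sin θ' − sin θ) = 2.3333
v = R·ω = 2.3333·0.7500 = 1.7500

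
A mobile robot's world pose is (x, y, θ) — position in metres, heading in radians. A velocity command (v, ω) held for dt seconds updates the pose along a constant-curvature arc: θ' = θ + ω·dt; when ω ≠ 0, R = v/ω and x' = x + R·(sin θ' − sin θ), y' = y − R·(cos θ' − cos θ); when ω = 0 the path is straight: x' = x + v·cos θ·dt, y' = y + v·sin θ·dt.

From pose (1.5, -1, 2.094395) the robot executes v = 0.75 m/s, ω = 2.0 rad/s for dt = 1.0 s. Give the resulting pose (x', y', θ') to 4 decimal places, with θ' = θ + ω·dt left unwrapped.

θ' = 2.0944 + 2.0·1.0 = 4.0944
R = v/ω = 0.75/2.0 = 0.3750
x' = 1.5 + 0.3750·(sin 4.0944 − sin 2.0944) = 0.8696
y' = -1 − 0.3750·(cos 4.0944 − cos 2.0944) = -0.9702

(0.8696, -0.9702, 4.0944)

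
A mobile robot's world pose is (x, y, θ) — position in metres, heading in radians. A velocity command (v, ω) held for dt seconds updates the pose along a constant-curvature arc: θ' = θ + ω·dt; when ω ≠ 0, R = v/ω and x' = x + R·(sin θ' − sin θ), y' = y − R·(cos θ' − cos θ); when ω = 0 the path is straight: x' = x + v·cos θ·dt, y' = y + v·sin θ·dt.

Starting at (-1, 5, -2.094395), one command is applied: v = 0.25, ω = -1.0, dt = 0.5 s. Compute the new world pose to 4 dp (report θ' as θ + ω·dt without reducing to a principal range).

θ' = -2.0944 + -1.0·0.5 = -2.5944
R = v/ω = 0.25/-1.0 = -0.2500
x' = -1 + -0.2500·(sin -2.5944 − sin -2.0944) = -1.0864
y' = 5 − -0.2500·(cos -2.5944 − cos -2.0944) = 4.9115

(-1.0864, 4.9115, -2.5944)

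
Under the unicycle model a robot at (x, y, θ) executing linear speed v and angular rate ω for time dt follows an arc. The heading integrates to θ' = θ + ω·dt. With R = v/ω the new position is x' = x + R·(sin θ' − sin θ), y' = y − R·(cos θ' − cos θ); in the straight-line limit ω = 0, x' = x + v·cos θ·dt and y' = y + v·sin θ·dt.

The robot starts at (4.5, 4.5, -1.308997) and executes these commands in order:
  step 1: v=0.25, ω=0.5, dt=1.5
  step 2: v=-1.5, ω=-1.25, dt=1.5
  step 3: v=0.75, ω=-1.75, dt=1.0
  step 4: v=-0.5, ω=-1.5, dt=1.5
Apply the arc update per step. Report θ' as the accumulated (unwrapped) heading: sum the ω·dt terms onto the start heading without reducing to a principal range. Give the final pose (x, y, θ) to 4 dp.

(3.5875, 5.7468, -6.4340)

step 1: θ'=-0.5590 (R=0.5000) → pose (4.7178, 4.2055, -0.5590)
step 2: θ'=-2.4340 (R=1.2000) → pose (4.5742, 6.1348, -2.4340)
step 3: θ'=-4.1840 (R=-0.4286) → pose (3.9255, 6.2444, -4.1840)
step 4: θ'=-6.4340 (R=0.3333) → pose (3.5875, 5.7468, -6.4340)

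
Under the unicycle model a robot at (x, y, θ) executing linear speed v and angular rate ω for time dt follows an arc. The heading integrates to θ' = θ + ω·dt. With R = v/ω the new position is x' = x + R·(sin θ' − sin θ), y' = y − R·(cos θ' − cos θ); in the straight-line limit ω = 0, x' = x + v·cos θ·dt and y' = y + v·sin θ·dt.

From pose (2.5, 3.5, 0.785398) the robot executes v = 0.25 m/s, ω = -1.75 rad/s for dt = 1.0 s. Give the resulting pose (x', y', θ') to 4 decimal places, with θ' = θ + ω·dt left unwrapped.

θ' = 0.7854 + -1.75·1.0 = -0.9646
R = v/ω = 0.25/-1.75 = -0.1429
x' = 2.5 + -0.1429·(sin -0.9646 − sin 0.7854) = 2.7184
y' = 3.5 − -0.1429·(cos -0.9646 − cos 0.7854) = 3.4804

(2.7184, 3.4804, -0.9646)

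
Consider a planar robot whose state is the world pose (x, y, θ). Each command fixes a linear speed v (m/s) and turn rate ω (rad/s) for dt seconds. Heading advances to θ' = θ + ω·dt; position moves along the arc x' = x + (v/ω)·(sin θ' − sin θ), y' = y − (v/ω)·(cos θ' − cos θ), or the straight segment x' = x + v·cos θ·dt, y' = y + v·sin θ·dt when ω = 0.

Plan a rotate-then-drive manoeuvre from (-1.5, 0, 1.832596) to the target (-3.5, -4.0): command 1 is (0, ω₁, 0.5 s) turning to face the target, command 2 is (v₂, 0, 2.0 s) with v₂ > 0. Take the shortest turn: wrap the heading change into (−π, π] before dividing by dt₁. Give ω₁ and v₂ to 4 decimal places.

heading to target = atan2(-4−0, -3.5−-1.5) = -2.0344
Δθ = wrap(-2.0344 − 1.8326) = 2.4161; ω₁ = Δθ/dt₁ = 4.8323
distance = √((-3.5−-1.5)² + (-4−0)²) = 4.4721; v₂ = distance/dt₂ = 2.2361

ω₁ = 4.8323, v₂ = 2.2361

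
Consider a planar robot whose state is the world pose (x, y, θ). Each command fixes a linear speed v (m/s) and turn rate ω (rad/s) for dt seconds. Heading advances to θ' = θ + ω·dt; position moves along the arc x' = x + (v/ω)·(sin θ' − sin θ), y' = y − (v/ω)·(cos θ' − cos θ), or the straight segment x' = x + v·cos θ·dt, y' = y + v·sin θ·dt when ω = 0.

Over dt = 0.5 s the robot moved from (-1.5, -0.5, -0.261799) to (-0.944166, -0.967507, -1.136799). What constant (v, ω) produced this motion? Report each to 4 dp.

v = 1.5000, ω = -1.7500

Δθ = -1.136799 − -0.261799 = -0.875000
ω = Δθ/dt = -0.875000/0.5 = -1.7500
R = Δx/(sin θ' − sin θ) = -0.8571
v = R·ω = -0.8571·-1.7500 = 1.5000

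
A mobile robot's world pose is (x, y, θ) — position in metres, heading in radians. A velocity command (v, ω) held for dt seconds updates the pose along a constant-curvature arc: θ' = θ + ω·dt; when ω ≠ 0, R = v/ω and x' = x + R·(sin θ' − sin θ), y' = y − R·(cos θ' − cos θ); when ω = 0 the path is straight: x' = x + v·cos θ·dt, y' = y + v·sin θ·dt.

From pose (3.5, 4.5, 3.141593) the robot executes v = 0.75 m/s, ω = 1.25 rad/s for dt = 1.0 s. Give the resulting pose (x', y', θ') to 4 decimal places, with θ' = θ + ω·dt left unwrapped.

θ' = 3.1416 + 1.25·1.0 = 4.3916
R = v/ω = 0.75/1.25 = 0.6000
x' = 3.5 + 0.6000·(sin 4.3916 − sin 3.1416) = 2.9306
y' = 4.5 − 0.6000·(cos 4.3916 − cos 3.1416) = 4.0892

(2.9306, 4.0892, 4.3916)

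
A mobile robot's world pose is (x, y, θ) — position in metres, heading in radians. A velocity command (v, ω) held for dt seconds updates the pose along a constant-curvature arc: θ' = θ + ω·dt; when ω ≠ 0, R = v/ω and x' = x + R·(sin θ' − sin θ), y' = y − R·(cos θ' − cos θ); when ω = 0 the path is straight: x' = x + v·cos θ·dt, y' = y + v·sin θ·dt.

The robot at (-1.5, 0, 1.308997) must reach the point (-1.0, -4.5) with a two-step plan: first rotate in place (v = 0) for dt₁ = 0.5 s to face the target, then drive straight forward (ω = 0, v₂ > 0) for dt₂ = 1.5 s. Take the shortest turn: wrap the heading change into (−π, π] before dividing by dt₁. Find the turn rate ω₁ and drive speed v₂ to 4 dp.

ω₁ = -5.5383, v₂ = 3.0185

heading to target = atan2(-4.5−0, -1−-1.5) = -1.4601
Δθ = wrap(-1.4601 − 1.3090) = -2.7691; ω₁ = Δθ/dt₁ = -5.5383
distance = √((-1−-1.5)² + (-4.5−0)²) = 4.5277; v₂ = distance/dt₂ = 3.0185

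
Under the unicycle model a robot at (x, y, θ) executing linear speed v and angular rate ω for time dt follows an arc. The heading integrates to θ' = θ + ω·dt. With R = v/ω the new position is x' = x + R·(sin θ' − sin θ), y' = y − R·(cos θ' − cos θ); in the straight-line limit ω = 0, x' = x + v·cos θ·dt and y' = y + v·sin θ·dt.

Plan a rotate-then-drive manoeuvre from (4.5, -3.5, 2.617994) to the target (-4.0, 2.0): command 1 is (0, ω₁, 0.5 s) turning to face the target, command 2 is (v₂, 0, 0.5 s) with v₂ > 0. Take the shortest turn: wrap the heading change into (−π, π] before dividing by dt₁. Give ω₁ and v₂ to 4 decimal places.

ω₁ = -0.1014, v₂ = 20.2485

heading to target = atan2(2−-3.5, -4−4.5) = 2.5673
Δθ = wrap(2.5673 − 2.6180) = -0.0507; ω₁ = Δθ/dt₁ = -0.1014
distance = √((-4−4.5)² + (2−-3.5)²) = 10.1242; v₂ = distance/dt₂ = 20.2485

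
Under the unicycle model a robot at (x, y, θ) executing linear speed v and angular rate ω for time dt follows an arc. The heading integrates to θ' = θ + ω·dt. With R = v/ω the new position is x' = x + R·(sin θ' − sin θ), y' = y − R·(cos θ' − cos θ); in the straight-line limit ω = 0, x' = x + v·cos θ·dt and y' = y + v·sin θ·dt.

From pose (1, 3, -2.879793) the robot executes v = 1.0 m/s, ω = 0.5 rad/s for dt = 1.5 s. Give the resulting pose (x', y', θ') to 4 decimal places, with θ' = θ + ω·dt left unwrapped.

(-0.1779, 2.1288, -2.1298)

θ' = -2.8798 + 0.5·1.5 = -2.1298
R = v/ω = 1.0/0.5 = 2.0000
x' = 1 + 2.0000·(sin -2.1298 − sin -2.8798) = -0.1779
y' = 3 − 2.0000·(cos -2.1298 − cos -2.8798) = 2.1288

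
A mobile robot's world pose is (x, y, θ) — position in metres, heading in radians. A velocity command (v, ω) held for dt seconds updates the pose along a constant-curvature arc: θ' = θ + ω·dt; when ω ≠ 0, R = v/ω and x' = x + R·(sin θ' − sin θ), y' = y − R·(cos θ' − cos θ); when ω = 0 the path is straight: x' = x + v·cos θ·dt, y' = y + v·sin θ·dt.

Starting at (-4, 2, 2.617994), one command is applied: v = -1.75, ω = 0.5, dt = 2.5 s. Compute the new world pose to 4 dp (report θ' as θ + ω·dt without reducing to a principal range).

(0.0746, 2.4146, 3.8680)

θ' = 2.6180 + 0.5·2.5 = 3.8680
R = v/ω = -1.75/0.5 = -3.5000
x' = -4 + -3.5000·(sin 3.8680 − sin 2.6180) = 0.0746
y' = 2 − -3.5000·(cos 3.8680 − cos 2.6180) = 2.4146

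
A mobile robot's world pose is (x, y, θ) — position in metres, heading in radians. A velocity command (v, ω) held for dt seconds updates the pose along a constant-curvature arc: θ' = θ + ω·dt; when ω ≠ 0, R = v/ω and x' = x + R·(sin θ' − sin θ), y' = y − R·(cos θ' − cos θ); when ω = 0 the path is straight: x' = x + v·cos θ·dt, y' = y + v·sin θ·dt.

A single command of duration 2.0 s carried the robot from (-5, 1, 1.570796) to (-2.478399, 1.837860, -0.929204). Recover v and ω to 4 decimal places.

v = 1.7500, ω = -1.2500

Δθ = -0.929204 − 1.570796 = -2.500000
ω = Δθ/dt = -2.500000/2.0 = -1.2500
R = Δx/(sin θ' − sin θ) = -1.4000
v = R·ω = -1.4000·-1.2500 = 1.7500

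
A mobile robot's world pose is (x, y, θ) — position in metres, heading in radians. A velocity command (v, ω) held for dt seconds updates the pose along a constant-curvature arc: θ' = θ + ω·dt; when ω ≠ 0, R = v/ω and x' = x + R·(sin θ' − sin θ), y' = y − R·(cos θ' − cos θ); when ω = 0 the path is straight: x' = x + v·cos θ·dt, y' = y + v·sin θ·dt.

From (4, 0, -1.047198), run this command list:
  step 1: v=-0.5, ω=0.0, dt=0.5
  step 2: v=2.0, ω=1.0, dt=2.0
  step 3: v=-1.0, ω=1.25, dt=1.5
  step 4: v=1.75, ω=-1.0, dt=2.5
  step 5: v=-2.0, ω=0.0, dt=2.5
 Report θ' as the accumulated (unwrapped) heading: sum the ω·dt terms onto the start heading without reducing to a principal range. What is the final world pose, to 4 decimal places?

step 1: θ'=-1.0472 (straight) → pose (3.8750, 0.2165, -1.0472)
step 2: θ'=0.9528 (R=2.0000) → pose (7.2371, 0.0577, 0.9528)
step 3: θ'=2.8278 (R=-0.8000) → pose (7.6422, -1.1668, 2.8278)
step 4: θ'=0.3278 (R=-1.7500) → pose (7.6190, 2.1546, 0.3278)
step 5: θ'=0.3278 (straight) → pose (2.8852, 0.5448, 0.3278)

(2.8852, 0.5448, 0.3278)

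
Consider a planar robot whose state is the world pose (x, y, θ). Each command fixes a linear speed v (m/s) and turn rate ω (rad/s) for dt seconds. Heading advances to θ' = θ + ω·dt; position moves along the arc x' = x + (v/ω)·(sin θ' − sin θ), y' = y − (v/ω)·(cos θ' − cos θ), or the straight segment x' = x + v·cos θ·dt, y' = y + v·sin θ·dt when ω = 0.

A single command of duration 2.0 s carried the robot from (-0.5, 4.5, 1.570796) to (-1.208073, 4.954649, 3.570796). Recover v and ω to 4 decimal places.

v = 0.5000, ω = 1.0000

Δθ = 3.570796 − 1.570796 = 2.000000
ω = Δθ/dt = 2.000000/2.0 = 1.0000
R = Δx/(sin θ' − sin θ) = 0.5000
v = R·ω = 0.5000·1.0000 = 0.5000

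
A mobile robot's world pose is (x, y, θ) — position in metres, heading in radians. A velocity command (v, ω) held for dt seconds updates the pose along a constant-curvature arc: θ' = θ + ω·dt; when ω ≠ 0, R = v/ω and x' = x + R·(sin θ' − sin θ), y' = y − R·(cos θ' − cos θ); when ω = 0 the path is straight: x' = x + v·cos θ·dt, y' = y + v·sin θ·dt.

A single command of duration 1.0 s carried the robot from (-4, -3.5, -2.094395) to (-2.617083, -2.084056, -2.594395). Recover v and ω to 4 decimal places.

v = -2.0000, ω = -0.5000

Δθ = -2.594395 − -2.094395 = -0.500000
ω = Δθ/dt = -0.500000/1.0 = -0.5000
R = −Δy/(cos θ' − cos θ) = 4.0000
v = R·ω = 4.0000·-0.5000 = -2.0000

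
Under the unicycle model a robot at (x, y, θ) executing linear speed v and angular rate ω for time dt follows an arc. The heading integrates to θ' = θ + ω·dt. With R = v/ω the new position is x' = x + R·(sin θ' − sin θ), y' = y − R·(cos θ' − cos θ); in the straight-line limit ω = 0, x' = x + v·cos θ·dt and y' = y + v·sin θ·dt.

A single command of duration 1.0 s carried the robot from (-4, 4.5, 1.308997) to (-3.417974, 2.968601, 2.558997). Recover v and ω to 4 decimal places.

Δθ = 2.558997 − 1.308997 = 1.250000
ω = Δθ/dt = 1.250000/1.0 = 1.2500
R = −Δy/(cos θ' − cos θ) = -1.4000
v = R·ω = -1.4000·1.2500 = -1.7500

v = -1.7500, ω = 1.2500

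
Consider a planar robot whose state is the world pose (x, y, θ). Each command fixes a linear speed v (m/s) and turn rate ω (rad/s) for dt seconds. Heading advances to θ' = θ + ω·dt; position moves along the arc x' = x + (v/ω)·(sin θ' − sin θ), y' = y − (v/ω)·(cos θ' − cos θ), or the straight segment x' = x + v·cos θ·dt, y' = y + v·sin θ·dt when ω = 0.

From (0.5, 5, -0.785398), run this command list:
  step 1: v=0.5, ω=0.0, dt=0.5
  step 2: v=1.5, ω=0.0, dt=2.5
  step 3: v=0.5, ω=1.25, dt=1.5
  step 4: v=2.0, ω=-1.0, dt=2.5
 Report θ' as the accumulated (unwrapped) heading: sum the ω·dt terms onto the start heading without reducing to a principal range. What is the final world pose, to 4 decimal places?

step 1: θ'=-0.7854 (straight) → pose (0.6768, 4.8232, -0.7854)
step 2: θ'=-0.7854 (straight) → pose (3.3284, 2.1716, -0.7854)
step 3: θ'=1.0896 (R=0.4000) → pose (3.9658, 2.2693, 1.0896)
step 4: θ'=-1.4104 (R=-2.0000) → pose (7.7131, 1.6630, -1.4104)

(7.7131, 1.6630, -1.4104)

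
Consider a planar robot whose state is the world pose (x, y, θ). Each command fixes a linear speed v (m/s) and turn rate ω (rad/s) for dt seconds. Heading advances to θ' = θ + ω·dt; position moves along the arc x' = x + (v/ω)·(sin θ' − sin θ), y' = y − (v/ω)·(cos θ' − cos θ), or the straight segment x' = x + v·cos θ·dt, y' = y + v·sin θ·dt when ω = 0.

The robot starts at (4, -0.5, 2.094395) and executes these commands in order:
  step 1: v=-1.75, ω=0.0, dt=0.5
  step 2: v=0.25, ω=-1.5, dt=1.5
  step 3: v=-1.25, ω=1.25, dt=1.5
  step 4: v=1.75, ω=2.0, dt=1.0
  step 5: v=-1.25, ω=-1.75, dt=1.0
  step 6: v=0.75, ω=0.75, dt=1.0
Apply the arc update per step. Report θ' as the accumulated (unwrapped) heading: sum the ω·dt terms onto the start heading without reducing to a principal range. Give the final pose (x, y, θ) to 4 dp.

(2.6570, -1.3394, 2.7194)

step 1: θ'=2.0944 (straight) → pose (4.4375, -1.2578, 2.0944)
step 2: θ'=-0.1556 (R=-0.1667) → pose (4.6077, -1.0098, -0.1556)
step 3: θ'=1.7194 (R=-1.0000) → pose (3.4637, -2.1458, 1.7194)
step 4: θ'=3.7194 (R=0.8750) → pose (2.1204, -1.5423, 3.7194)
step 5: θ'=1.9694 (R=0.7143) → pose (3.1689, -1.8634, 1.9694)
step 6: θ'=2.7194 (R=1.0000) → pose (2.6570, -1.3394, 2.7194)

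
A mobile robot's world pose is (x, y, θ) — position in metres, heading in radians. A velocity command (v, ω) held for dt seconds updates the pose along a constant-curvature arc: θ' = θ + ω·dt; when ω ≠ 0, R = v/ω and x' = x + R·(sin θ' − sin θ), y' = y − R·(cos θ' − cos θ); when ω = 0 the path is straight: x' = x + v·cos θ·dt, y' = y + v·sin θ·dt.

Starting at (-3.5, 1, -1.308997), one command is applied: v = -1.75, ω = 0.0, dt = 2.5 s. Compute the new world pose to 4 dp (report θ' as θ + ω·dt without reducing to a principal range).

θ' = -1.3090 + 0.0·2.5 = -1.3090
ω = 0 → straight: x' = -3.5 + -1.75·cos(-1.3090)·2.5 = -4.6323
y' = 1 + -1.75·sin(-1.3090)·2.5 = 5.2259

(-4.6323, 5.2259, -1.3090)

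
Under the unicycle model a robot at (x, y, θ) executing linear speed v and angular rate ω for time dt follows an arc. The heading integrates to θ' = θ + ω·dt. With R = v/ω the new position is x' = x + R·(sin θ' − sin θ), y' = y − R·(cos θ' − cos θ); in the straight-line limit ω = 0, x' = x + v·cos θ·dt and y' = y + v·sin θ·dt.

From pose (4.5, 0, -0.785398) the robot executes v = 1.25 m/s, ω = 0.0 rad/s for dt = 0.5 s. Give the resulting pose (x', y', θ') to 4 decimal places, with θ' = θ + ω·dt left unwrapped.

θ' = -0.7854 + 0.0·0.5 = -0.7854
ω = 0 → straight: x' = 4.5 + 1.25·cos(-0.7854)·0.5 = 4.9419
y' = 0 + 1.25·sin(-0.7854)·0.5 = -0.4419

(4.9419, -0.4419, -0.7854)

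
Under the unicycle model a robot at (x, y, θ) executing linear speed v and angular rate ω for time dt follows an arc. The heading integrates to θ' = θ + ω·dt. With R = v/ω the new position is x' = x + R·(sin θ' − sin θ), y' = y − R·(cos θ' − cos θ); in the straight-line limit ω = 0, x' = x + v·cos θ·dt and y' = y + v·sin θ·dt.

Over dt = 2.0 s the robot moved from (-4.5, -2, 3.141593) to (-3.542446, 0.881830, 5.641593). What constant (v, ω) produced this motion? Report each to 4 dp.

v = -2.0000, ω = 1.2500

Δθ = 5.641593 − 3.141593 = 2.500000
ω = Δθ/dt = 2.500000/2.0 = 1.2500
R = −Δy/(cos θ' − cos θ) = -1.6000
v = R·ω = -1.6000·1.2500 = -2.0000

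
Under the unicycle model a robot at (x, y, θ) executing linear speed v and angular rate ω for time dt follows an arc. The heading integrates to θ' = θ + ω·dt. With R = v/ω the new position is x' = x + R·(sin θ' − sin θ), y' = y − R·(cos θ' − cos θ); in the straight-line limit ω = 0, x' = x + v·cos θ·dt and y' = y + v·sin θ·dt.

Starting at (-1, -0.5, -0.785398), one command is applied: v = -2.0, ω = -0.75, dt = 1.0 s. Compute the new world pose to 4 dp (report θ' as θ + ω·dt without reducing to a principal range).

θ' = -0.7854 + -0.75·1.0 = -1.5354
R = v/ω = -2.0/-0.75 = 2.6667
x' = -1 + 2.6667·(sin -1.5354 − sin -0.7854) = -1.7794
y' = -0.5 − 2.6667·(cos -1.5354 − cos -0.7854) = 1.2912

(-1.7794, 1.2912, -1.5354)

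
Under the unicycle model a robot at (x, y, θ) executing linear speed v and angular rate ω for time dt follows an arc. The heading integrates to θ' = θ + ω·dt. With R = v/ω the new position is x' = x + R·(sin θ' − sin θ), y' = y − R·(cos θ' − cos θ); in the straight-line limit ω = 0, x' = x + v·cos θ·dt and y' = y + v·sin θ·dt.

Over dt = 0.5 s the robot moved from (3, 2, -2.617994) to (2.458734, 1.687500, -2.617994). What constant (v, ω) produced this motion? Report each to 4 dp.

Δθ = -2.617994 − -2.617994 = 0.000000
ω = Δθ/dt = 0.000000/0.5 = 0.0000
ω = 0 → v = (Δx·cos θ + Δy·sin θ)/dt = 1.2500

v = 1.2500, ω = 0.0000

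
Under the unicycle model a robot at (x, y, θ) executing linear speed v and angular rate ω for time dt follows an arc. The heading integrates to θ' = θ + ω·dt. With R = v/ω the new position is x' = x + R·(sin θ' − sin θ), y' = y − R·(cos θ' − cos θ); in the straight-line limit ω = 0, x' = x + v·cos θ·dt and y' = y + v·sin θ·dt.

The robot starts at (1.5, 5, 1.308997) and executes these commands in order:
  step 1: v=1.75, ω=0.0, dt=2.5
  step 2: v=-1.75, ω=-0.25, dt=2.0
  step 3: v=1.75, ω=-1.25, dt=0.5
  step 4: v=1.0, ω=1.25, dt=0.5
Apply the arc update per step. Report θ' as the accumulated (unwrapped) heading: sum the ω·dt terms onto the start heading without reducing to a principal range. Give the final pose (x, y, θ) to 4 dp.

(2.1254, 6.8505, 0.8090)

step 1: θ'=1.3090 (straight) → pose (2.6323, 9.2259, 1.3090)
step 2: θ'=0.8090 (R=7.0000) → pose (0.9360, 6.2061, 0.8090)
step 3: θ'=0.1840 (R=-1.4000) → pose (1.6929, 6.6161, 0.1840)
step 4: θ'=0.8090 (R=0.8000) → pose (2.1254, 6.8505, 0.8090)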